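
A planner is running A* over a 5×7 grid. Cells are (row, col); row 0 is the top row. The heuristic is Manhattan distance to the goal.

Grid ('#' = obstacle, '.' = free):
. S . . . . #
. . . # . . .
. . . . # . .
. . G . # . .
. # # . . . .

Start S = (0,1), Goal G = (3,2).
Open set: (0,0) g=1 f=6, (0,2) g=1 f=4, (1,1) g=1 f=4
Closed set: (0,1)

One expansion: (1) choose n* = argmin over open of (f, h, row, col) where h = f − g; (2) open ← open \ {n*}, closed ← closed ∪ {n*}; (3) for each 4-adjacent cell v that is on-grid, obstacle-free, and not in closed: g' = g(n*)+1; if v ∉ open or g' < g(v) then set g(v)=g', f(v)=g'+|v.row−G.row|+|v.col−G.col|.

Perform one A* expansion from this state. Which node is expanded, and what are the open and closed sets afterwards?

expanded=(0,2); open=[(0,0) g=1 f=6, (0,3) g=2 f=6, (1,1) g=1 f=4, (1,2) g=2 f=4]; closed=[(0,1), (0,2)]

step 1: expand (0,2) (f=4, h=3) → closed; open now [(0,0) g=1 f=6, (0,3) g=2 f=6, (1,1) g=1 f=4, (1,2) g=2 f=4]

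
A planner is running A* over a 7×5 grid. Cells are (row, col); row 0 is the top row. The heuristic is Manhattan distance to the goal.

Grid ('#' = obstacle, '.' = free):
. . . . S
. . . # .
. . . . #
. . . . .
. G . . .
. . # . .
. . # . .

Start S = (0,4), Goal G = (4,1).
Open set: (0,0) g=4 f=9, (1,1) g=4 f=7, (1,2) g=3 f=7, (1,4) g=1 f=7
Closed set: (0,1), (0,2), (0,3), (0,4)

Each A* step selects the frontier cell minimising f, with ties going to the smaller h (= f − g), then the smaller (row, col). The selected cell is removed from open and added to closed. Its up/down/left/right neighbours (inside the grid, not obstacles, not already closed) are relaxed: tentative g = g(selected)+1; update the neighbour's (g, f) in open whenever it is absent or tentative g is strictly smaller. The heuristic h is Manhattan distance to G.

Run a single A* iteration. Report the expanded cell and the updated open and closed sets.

step 1: expand (1,1) (f=7, h=3) → closed; open now [(0,0) g=4 f=9, (1,0) g=5 f=9, (1,2) g=3 f=7, (1,4) g=1 f=7, (2,1) g=5 f=7]

expanded=(1,1); open=[(0,0) g=4 f=9, (1,0) g=5 f=9, (1,2) g=3 f=7, (1,4) g=1 f=7, (2,1) g=5 f=7]; closed=[(0,1), (0,2), (0,3), (0,4), (1,1)]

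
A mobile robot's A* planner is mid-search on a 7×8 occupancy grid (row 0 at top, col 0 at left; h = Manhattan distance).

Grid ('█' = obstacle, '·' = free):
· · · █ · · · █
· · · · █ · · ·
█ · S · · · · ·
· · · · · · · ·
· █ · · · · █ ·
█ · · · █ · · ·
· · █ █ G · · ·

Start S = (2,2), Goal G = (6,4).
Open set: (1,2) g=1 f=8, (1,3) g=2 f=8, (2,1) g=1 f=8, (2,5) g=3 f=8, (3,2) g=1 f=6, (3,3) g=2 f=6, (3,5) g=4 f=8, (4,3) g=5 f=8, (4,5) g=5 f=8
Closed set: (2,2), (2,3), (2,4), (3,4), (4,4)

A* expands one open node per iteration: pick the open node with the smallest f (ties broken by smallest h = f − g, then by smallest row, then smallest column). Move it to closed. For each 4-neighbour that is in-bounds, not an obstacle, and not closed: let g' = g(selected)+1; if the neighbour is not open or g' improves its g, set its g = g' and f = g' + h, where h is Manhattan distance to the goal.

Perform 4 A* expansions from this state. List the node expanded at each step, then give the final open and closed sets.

step 1: expand (3,3) (f=6, h=4) → closed; open now [(1,2) g=1 f=8, (1,3) g=2 f=8, (2,1) g=1 f=8, (2,5) g=3 f=8, (3,2) g=1 f=6, (3,5) g=4 f=8, (4,3) g=3 f=6, (4,5) g=5 f=8]
step 2: expand (4,3) (f=6, h=3) → closed; open now [(1,2) g=1 f=8, (1,3) g=2 f=8, (2,1) g=1 f=8, (2,5) g=3 f=8, (3,2) g=1 f=6, (3,5) g=4 f=8, (4,2) g=4 f=8, (4,5) g=5 f=8, (5,3) g=4 f=6]
step 3: expand (5,3) (f=6, h=2) → closed; open now [(1,2) g=1 f=8, (1,3) g=2 f=8, (2,1) g=1 f=8, (2,5) g=3 f=8, (3,2) g=1 f=6, (3,5) g=4 f=8, (4,2) g=4 f=8, (4,5) g=5 f=8, (5,2) g=5 f=8]
step 4: expand (3,2) (f=6, h=5) → closed; open now [(1,2) g=1 f=8, (1,3) g=2 f=8, (2,1) g=1 f=8, (2,5) g=3 f=8, (3,1) g=2 f=8, (3,5) g=4 f=8, (4,2) g=2 f=6, (4,5) g=5 f=8, (5,2) g=5 f=8]

order=[(3,3) → (4,3) → (5,3) → (3,2)]; open=[(1,2) g=1 f=8, (1,3) g=2 f=8, (2,1) g=1 f=8, (2,5) g=3 f=8, (3,1) g=2 f=8, (3,5) g=4 f=8, (4,2) g=2 f=6, (4,5) g=5 f=8, (5,2) g=5 f=8]; closed=[(2,2), (2,3), (2,4), (3,2), (3,3), (3,4), (4,3), (4,4), (5,3)]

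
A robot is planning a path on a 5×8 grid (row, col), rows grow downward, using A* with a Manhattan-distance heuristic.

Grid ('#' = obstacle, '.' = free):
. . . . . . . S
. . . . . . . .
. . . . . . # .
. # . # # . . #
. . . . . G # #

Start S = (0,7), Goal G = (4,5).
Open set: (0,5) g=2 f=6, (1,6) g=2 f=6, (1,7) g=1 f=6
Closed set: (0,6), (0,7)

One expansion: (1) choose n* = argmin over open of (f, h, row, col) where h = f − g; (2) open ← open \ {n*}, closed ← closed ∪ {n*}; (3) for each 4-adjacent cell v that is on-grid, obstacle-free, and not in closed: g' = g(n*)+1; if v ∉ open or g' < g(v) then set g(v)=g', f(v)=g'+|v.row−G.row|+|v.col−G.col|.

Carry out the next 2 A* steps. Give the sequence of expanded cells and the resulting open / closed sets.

step 1: expand (0,5) (f=6, h=4) → closed; open now [(0,4) g=3 f=8, (1,5) g=3 f=6, (1,6) g=2 f=6, (1,7) g=1 f=6]
step 2: expand (1,5) (f=6, h=3) → closed; open now [(0,4) g=3 f=8, (1,4) g=4 f=8, (1,6) g=2 f=6, (1,7) g=1 f=6, (2,5) g=4 f=6]

order=[(0,5) → (1,5)]; open=[(0,4) g=3 f=8, (1,4) g=4 f=8, (1,6) g=2 f=6, (1,7) g=1 f=6, (2,5) g=4 f=6]; closed=[(0,5), (0,6), (0,7), (1,5)]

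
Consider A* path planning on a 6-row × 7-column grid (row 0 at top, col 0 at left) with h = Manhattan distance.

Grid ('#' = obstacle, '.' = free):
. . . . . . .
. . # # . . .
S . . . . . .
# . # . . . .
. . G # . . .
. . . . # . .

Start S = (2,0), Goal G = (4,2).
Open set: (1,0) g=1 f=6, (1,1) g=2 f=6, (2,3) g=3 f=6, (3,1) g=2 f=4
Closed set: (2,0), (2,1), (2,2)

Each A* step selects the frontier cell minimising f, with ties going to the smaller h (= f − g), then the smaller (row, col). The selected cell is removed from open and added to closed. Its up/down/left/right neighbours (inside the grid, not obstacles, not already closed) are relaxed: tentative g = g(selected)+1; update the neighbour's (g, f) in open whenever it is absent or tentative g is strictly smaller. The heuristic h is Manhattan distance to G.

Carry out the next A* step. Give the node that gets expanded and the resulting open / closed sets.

step 1: expand (3,1) (f=4, h=2) → closed; open now [(1,0) g=1 f=6, (1,1) g=2 f=6, (2,3) g=3 f=6, (4,1) g=3 f=4]

expanded=(3,1); open=[(1,0) g=1 f=6, (1,1) g=2 f=6, (2,3) g=3 f=6, (4,1) g=3 f=4]; closed=[(2,0), (2,1), (2,2), (3,1)]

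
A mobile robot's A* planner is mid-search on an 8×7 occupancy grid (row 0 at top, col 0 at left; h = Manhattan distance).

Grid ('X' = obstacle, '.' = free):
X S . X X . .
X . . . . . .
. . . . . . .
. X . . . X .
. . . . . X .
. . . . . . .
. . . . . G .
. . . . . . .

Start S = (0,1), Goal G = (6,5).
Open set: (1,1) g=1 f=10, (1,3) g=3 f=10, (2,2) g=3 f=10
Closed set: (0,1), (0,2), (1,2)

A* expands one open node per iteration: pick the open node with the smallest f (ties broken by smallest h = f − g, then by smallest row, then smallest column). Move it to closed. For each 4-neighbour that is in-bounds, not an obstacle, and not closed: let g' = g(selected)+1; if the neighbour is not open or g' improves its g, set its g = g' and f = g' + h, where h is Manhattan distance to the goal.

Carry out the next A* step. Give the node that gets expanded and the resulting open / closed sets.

expanded=(1,3); open=[(1,1) g=1 f=10, (1,4) g=4 f=10, (2,2) g=3 f=10, (2,3) g=4 f=10]; closed=[(0,1), (0,2), (1,2), (1,3)]

step 1: expand (1,3) (f=10, h=7) → closed; open now [(1,1) g=1 f=10, (1,4) g=4 f=10, (2,2) g=3 f=10, (2,3) g=4 f=10]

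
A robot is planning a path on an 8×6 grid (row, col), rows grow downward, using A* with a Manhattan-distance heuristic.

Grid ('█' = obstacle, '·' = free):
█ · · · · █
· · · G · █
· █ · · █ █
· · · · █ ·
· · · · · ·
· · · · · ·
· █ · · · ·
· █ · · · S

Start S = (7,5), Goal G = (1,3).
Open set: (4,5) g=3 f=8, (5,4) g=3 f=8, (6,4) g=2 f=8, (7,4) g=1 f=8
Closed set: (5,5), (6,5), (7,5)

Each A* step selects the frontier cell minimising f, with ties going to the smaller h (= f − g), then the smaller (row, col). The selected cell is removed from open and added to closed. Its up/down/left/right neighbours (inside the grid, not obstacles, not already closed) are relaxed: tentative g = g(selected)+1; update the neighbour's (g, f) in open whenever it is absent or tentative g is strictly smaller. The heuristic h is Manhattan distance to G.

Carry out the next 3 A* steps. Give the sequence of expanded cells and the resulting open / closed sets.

order=[(4,5) → (3,5) → (4,4)]; open=[(4,3) g=5 f=8, (5,4) g=3 f=8, (6,4) g=2 f=8, (7,4) g=1 f=8]; closed=[(3,5), (4,4), (4,5), (5,5), (6,5), (7,5)]

step 1: expand (4,5) (f=8, h=5) → closed; open now [(3,5) g=4 f=8, (4,4) g=4 f=8, (5,4) g=3 f=8, (6,4) g=2 f=8, (7,4) g=1 f=8]
step 2: expand (3,5) (f=8, h=4) → closed; open now [(4,4) g=4 f=8, (5,4) g=3 f=8, (6,4) g=2 f=8, (7,4) g=1 f=8]
step 3: expand (4,4) (f=8, h=4) → closed; open now [(4,3) g=5 f=8, (5,4) g=3 f=8, (6,4) g=2 f=8, (7,4) g=1 f=8]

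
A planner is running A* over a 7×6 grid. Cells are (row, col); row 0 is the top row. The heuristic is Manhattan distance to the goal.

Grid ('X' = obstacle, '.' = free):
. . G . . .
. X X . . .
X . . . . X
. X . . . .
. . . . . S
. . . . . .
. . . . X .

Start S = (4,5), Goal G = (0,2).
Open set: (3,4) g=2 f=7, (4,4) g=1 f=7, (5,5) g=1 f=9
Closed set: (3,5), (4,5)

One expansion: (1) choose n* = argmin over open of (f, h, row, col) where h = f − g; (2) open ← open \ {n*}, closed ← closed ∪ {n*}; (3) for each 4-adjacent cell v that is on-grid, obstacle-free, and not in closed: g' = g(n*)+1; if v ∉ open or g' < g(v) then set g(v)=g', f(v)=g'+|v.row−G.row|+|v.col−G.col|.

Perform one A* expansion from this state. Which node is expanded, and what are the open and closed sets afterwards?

step 1: expand (3,4) (f=7, h=5) → closed; open now [(2,4) g=3 f=7, (3,3) g=3 f=7, (4,4) g=1 f=7, (5,5) g=1 f=9]

expanded=(3,4); open=[(2,4) g=3 f=7, (3,3) g=3 f=7, (4,4) g=1 f=7, (5,5) g=1 f=9]; closed=[(3,4), (3,5), (4,5)]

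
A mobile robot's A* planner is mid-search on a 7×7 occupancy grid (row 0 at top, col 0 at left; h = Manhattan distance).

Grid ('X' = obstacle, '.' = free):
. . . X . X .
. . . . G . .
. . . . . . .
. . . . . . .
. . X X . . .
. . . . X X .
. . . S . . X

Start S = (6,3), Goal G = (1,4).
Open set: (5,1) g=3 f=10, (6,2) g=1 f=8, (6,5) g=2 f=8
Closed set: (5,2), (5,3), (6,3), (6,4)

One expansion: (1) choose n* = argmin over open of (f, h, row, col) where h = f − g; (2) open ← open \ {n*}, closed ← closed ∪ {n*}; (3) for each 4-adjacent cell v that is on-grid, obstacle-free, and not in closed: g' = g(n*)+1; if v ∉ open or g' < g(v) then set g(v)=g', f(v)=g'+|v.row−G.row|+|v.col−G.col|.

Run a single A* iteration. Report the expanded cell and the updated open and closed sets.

expanded=(6,5); open=[(5,1) g=3 f=10, (6,2) g=1 f=8]; closed=[(5,2), (5,3), (6,3), (6,4), (6,5)]

step 1: expand (6,5) (f=8, h=6) → closed; open now [(5,1) g=3 f=10, (6,2) g=1 f=8]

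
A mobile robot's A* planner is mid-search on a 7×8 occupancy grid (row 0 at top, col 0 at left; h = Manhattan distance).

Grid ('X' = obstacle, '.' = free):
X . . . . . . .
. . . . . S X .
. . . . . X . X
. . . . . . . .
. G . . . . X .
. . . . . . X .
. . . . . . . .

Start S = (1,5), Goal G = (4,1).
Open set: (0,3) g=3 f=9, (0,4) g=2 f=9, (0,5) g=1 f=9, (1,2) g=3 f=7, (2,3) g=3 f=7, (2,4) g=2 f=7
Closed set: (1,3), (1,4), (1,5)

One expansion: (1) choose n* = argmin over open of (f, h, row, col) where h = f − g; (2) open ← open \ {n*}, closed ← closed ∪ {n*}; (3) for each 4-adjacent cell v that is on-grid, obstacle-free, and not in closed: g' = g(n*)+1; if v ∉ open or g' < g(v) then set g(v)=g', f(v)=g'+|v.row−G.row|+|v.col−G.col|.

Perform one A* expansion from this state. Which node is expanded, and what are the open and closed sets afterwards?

expanded=(1,2); open=[(0,2) g=4 f=9, (0,3) g=3 f=9, (0,4) g=2 f=9, (0,5) g=1 f=9, (1,1) g=4 f=7, (2,2) g=4 f=7, (2,3) g=3 f=7, (2,4) g=2 f=7]; closed=[(1,2), (1,3), (1,4), (1,5)]

step 1: expand (1,2) (f=7, h=4) → closed; open now [(0,2) g=4 f=9, (0,3) g=3 f=9, (0,4) g=2 f=9, (0,5) g=1 f=9, (1,1) g=4 f=7, (2,2) g=4 f=7, (2,3) g=3 f=7, (2,4) g=2 f=7]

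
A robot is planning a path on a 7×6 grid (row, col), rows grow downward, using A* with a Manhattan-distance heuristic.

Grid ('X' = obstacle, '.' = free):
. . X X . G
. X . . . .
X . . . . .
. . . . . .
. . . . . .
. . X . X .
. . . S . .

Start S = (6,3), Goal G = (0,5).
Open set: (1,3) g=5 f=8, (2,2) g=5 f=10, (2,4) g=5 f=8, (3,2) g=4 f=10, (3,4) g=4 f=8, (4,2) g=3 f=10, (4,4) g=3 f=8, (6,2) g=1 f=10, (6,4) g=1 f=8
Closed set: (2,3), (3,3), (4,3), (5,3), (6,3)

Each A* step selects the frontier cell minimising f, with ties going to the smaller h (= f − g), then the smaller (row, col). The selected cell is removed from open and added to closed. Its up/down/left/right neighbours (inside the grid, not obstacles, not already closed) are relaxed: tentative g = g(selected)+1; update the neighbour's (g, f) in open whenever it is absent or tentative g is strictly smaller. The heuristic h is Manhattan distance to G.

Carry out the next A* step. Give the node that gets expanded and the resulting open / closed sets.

step 1: expand (1,3) (f=8, h=3) → closed; open now [(1,2) g=6 f=10, (1,4) g=6 f=8, (2,2) g=5 f=10, (2,4) g=5 f=8, (3,2) g=4 f=10, (3,4) g=4 f=8, (4,2) g=3 f=10, (4,4) g=3 f=8, (6,2) g=1 f=10, (6,4) g=1 f=8]

expanded=(1,3); open=[(1,2) g=6 f=10, (1,4) g=6 f=8, (2,2) g=5 f=10, (2,4) g=5 f=8, (3,2) g=4 f=10, (3,4) g=4 f=8, (4,2) g=3 f=10, (4,4) g=3 f=8, (6,2) g=1 f=10, (6,4) g=1 f=8]; closed=[(1,3), (2,3), (3,3), (4,3), (5,3), (6,3)]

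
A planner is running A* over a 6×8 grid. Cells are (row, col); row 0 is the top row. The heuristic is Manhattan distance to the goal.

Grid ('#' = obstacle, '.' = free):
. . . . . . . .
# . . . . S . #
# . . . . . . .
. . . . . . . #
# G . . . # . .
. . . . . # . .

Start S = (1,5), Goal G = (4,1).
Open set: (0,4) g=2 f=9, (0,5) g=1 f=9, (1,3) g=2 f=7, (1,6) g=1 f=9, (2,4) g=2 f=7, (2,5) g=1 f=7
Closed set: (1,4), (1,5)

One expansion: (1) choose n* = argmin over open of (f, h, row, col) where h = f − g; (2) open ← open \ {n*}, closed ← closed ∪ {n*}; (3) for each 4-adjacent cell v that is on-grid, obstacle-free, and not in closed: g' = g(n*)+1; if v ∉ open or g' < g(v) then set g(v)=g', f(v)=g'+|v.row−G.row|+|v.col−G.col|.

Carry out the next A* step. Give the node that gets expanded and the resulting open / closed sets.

expanded=(1,3); open=[(0,3) g=3 f=9, (0,4) g=2 f=9, (0,5) g=1 f=9, (1,2) g=3 f=7, (1,6) g=1 f=9, (2,3) g=3 f=7, (2,4) g=2 f=7, (2,5) g=1 f=7]; closed=[(1,3), (1,4), (1,5)]

step 1: expand (1,3) (f=7, h=5) → closed; open now [(0,3) g=3 f=9, (0,4) g=2 f=9, (0,5) g=1 f=9, (1,2) g=3 f=7, (1,6) g=1 f=9, (2,3) g=3 f=7, (2,4) g=2 f=7, (2,5) g=1 f=7]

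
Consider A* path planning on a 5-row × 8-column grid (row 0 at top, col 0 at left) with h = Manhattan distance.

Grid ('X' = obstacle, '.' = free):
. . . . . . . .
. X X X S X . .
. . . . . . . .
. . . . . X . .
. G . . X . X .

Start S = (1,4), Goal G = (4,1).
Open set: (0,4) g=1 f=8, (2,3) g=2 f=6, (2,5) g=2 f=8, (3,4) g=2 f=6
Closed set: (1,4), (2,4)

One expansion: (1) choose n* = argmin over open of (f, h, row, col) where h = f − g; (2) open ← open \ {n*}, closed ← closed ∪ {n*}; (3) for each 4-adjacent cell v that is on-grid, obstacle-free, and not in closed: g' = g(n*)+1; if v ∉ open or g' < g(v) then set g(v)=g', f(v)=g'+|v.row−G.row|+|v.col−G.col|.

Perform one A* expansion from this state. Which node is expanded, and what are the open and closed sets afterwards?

step 1: expand (2,3) (f=6, h=4) → closed; open now [(0,4) g=1 f=8, (2,2) g=3 f=6, (2,5) g=2 f=8, (3,3) g=3 f=6, (3,4) g=2 f=6]

expanded=(2,3); open=[(0,4) g=1 f=8, (2,2) g=3 f=6, (2,5) g=2 f=8, (3,3) g=3 f=6, (3,4) g=2 f=6]; closed=[(1,4), (2,3), (2,4)]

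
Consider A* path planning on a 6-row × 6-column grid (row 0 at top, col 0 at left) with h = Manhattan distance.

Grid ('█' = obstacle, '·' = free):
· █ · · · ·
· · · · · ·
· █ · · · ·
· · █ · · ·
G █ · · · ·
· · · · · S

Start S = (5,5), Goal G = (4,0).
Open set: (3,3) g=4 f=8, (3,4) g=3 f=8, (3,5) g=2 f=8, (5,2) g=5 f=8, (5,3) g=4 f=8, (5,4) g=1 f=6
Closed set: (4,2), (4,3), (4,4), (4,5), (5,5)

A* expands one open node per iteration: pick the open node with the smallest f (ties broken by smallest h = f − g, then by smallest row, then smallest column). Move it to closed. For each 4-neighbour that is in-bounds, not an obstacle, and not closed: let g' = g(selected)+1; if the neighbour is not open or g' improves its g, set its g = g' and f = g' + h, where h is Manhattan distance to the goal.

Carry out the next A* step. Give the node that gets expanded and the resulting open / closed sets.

expanded=(5,4); open=[(3,3) g=4 f=8, (3,4) g=3 f=8, (3,5) g=2 f=8, (5,2) g=5 f=8, (5,3) g=2 f=6]; closed=[(4,2), (4,3), (4,4), (4,5), (5,4), (5,5)]

step 1: expand (5,4) (f=6, h=5) → closed; open now [(3,3) g=4 f=8, (3,4) g=3 f=8, (3,5) g=2 f=8, (5,2) g=5 f=8, (5,3) g=2 f=6]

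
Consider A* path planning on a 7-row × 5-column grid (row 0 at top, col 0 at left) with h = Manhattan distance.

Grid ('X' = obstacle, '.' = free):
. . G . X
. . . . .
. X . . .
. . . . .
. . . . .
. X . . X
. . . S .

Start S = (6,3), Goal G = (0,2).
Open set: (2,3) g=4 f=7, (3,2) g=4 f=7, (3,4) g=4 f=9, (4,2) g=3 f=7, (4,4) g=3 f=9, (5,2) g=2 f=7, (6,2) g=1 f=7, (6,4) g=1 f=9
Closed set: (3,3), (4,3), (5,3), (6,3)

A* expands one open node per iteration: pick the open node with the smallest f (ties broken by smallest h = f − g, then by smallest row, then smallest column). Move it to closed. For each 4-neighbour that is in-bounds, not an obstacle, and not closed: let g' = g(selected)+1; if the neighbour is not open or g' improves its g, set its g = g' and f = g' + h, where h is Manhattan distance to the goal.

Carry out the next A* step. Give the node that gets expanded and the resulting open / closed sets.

step 1: expand (2,3) (f=7, h=3) → closed; open now [(1,3) g=5 f=7, (2,2) g=5 f=7, (2,4) g=5 f=9, (3,2) g=4 f=7, (3,4) g=4 f=9, (4,2) g=3 f=7, (4,4) g=3 f=9, (5,2) g=2 f=7, (6,2) g=1 f=7, (6,4) g=1 f=9]

expanded=(2,3); open=[(1,3) g=5 f=7, (2,2) g=5 f=7, (2,4) g=5 f=9, (3,2) g=4 f=7, (3,4) g=4 f=9, (4,2) g=3 f=7, (4,4) g=3 f=9, (5,2) g=2 f=7, (6,2) g=1 f=7, (6,4) g=1 f=9]; closed=[(2,3), (3,3), (4,3), (5,3), (6,3)]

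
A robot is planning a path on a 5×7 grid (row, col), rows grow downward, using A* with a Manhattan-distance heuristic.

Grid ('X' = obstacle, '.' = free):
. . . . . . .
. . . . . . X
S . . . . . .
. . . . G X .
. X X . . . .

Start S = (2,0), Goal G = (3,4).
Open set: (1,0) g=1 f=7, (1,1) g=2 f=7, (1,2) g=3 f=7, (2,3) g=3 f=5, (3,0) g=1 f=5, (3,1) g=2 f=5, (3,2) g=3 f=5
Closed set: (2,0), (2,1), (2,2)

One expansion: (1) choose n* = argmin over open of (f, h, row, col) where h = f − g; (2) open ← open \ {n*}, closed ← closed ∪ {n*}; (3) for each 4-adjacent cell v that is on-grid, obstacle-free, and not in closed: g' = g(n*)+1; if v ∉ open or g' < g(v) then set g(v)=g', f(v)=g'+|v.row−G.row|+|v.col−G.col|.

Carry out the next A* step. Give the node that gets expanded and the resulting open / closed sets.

step 1: expand (2,3) (f=5, h=2) → closed; open now [(1,0) g=1 f=7, (1,1) g=2 f=7, (1,2) g=3 f=7, (1,3) g=4 f=7, (2,4) g=4 f=5, (3,0) g=1 f=5, (3,1) g=2 f=5, (3,2) g=3 f=5, (3,3) g=4 f=5]

expanded=(2,3); open=[(1,0) g=1 f=7, (1,1) g=2 f=7, (1,2) g=3 f=7, (1,3) g=4 f=7, (2,4) g=4 f=5, (3,0) g=1 f=5, (3,1) g=2 f=5, (3,2) g=3 f=5, (3,3) g=4 f=5]; closed=[(2,0), (2,1), (2,2), (2,3)]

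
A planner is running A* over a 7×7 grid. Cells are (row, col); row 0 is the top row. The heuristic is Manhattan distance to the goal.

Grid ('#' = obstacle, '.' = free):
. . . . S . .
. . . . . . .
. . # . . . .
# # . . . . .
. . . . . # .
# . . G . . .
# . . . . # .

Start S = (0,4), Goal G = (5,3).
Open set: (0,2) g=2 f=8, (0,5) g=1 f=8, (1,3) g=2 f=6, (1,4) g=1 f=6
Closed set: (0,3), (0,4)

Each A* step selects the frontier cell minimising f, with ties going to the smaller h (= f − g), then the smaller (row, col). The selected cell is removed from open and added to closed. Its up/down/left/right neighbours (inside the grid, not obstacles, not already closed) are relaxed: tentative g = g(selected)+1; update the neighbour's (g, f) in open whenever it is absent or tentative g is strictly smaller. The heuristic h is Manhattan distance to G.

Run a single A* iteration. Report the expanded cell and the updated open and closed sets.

expanded=(1,3); open=[(0,2) g=2 f=8, (0,5) g=1 f=8, (1,2) g=3 f=8, (1,4) g=1 f=6, (2,3) g=3 f=6]; closed=[(0,3), (0,4), (1,3)]

step 1: expand (1,3) (f=6, h=4) → closed; open now [(0,2) g=2 f=8, (0,5) g=1 f=8, (1,2) g=3 f=8, (1,4) g=1 f=6, (2,3) g=3 f=6]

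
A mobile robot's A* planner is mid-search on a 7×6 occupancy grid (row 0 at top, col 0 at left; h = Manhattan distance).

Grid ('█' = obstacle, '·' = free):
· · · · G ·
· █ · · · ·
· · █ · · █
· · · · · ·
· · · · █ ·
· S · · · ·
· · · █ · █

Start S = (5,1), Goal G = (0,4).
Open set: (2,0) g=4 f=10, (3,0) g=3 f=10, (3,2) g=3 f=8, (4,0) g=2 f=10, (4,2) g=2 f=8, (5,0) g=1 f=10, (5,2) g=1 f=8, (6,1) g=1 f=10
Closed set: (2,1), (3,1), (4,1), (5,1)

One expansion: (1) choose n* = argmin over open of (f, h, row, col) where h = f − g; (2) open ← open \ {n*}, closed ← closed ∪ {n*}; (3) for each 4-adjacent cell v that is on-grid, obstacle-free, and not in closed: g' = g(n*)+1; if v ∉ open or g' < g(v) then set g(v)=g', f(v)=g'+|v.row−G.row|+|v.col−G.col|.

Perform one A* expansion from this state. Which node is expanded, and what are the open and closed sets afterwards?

expanded=(3,2); open=[(2,0) g=4 f=10, (3,0) g=3 f=10, (3,3) g=4 f=8, (4,0) g=2 f=10, (4,2) g=2 f=8, (5,0) g=1 f=10, (5,2) g=1 f=8, (6,1) g=1 f=10]; closed=[(2,1), (3,1), (3,2), (4,1), (5,1)]

step 1: expand (3,2) (f=8, h=5) → closed; open now [(2,0) g=4 f=10, (3,0) g=3 f=10, (3,3) g=4 f=8, (4,0) g=2 f=10, (4,2) g=2 f=8, (5,0) g=1 f=10, (5,2) g=1 f=8, (6,1) g=1 f=10]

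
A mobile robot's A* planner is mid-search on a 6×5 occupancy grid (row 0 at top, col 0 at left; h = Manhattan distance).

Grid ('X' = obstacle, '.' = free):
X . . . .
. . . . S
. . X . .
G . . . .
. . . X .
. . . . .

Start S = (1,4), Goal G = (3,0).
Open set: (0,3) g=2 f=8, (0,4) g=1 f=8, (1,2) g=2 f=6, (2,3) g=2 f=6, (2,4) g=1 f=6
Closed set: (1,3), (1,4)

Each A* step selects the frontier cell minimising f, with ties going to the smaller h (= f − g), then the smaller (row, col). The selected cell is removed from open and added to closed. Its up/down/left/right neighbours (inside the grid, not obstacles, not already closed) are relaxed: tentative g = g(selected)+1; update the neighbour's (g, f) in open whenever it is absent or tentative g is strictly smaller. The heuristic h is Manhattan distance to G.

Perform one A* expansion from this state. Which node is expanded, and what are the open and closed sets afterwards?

expanded=(1,2); open=[(0,2) g=3 f=8, (0,3) g=2 f=8, (0,4) g=1 f=8, (1,1) g=3 f=6, (2,3) g=2 f=6, (2,4) g=1 f=6]; closed=[(1,2), (1,3), (1,4)]

step 1: expand (1,2) (f=6, h=4) → closed; open now [(0,2) g=3 f=8, (0,3) g=2 f=8, (0,4) g=1 f=8, (1,1) g=3 f=6, (2,3) g=2 f=6, (2,4) g=1 f=6]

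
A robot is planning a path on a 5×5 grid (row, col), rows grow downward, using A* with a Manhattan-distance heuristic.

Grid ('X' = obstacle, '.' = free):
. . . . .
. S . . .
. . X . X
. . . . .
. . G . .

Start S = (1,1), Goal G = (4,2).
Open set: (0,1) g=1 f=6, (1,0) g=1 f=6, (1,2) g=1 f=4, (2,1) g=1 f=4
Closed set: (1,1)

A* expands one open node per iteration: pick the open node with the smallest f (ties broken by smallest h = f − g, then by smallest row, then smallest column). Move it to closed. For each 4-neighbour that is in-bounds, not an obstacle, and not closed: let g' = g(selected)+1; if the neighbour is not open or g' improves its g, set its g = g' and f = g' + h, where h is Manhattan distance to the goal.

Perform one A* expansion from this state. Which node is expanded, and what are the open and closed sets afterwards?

step 1: expand (1,2) (f=4, h=3) → closed; open now [(0,1) g=1 f=6, (0,2) g=2 f=6, (1,0) g=1 f=6, (1,3) g=2 f=6, (2,1) g=1 f=4]

expanded=(1,2); open=[(0,1) g=1 f=6, (0,2) g=2 f=6, (1,0) g=1 f=6, (1,3) g=2 f=6, (2,1) g=1 f=4]; closed=[(1,1), (1,2)]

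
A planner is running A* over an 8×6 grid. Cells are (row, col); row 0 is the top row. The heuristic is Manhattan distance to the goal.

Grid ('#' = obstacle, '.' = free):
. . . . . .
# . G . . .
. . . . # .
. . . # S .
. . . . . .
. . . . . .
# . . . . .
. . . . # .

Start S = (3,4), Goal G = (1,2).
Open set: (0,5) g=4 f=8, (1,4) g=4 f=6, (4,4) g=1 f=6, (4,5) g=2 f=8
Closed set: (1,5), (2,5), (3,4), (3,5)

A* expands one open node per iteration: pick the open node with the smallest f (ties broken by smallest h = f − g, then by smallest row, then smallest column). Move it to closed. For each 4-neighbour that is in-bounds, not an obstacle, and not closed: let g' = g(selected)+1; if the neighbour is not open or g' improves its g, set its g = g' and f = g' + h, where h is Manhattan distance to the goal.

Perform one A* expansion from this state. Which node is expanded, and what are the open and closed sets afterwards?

step 1: expand (1,4) (f=6, h=2) → closed; open now [(0,4) g=5 f=8, (0,5) g=4 f=8, (1,3) g=5 f=6, (4,4) g=1 f=6, (4,5) g=2 f=8]

expanded=(1,4); open=[(0,4) g=5 f=8, (0,5) g=4 f=8, (1,3) g=5 f=6, (4,4) g=1 f=6, (4,5) g=2 f=8]; closed=[(1,4), (1,5), (2,5), (3,4), (3,5)]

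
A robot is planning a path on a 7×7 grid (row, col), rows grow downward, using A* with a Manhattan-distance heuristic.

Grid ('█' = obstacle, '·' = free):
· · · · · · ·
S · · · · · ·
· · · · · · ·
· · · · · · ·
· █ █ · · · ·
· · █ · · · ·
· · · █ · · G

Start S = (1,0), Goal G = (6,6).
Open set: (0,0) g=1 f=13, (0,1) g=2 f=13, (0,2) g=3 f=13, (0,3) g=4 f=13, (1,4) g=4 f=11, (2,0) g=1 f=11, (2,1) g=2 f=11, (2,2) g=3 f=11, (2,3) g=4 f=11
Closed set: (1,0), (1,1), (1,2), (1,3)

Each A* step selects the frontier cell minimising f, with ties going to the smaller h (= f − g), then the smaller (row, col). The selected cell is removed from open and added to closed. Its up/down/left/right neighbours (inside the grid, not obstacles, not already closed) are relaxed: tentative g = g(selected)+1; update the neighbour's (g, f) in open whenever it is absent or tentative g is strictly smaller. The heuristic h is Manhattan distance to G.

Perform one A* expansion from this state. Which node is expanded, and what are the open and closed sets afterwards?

expanded=(1,4); open=[(0,0) g=1 f=13, (0,1) g=2 f=13, (0,2) g=3 f=13, (0,3) g=4 f=13, (0,4) g=5 f=13, (1,5) g=5 f=11, (2,0) g=1 f=11, (2,1) g=2 f=11, (2,2) g=3 f=11, (2,3) g=4 f=11, (2,4) g=5 f=11]; closed=[(1,0), (1,1), (1,2), (1,3), (1,4)]

step 1: expand (1,4) (f=11, h=7) → closed; open now [(0,0) g=1 f=13, (0,1) g=2 f=13, (0,2) g=3 f=13, (0,3) g=4 f=13, (0,4) g=5 f=13, (1,5) g=5 f=11, (2,0) g=1 f=11, (2,1) g=2 f=11, (2,2) g=3 f=11, (2,3) g=4 f=11, (2,4) g=5 f=11]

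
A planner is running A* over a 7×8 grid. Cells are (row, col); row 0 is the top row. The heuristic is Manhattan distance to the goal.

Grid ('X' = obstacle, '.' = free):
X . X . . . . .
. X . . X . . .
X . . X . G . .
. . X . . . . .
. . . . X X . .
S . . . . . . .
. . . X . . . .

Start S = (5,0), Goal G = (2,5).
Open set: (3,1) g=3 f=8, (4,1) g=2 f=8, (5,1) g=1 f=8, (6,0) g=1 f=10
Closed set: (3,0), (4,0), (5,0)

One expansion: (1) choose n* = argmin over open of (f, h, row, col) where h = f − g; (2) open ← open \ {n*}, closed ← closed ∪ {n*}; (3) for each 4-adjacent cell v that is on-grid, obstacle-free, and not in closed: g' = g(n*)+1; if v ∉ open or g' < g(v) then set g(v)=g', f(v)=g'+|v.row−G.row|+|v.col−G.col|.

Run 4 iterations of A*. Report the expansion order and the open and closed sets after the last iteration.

step 1: expand (3,1) (f=8, h=5) → closed; open now [(2,1) g=4 f=8, (4,1) g=2 f=8, (5,1) g=1 f=8, (6,0) g=1 f=10]
step 2: expand (2,1) (f=8, h=4) → closed; open now [(2,2) g=5 f=8, (4,1) g=2 f=8, (5,1) g=1 f=8, (6,0) g=1 f=10]
step 3: expand (2,2) (f=8, h=3) → closed; open now [(1,2) g=6 f=10, (4,1) g=2 f=8, (5,1) g=1 f=8, (6,0) g=1 f=10]
step 4: expand (4,1) (f=8, h=6) → closed; open now [(1,2) g=6 f=10, (4,2) g=3 f=8, (5,1) g=1 f=8, (6,0) g=1 f=10]

order=[(3,1) → (2,1) → (2,2) → (4,1)]; open=[(1,2) g=6 f=10, (4,2) g=3 f=8, (5,1) g=1 f=8, (6,0) g=1 f=10]; closed=[(2,1), (2,2), (3,0), (3,1), (4,0), (4,1), (5,0)]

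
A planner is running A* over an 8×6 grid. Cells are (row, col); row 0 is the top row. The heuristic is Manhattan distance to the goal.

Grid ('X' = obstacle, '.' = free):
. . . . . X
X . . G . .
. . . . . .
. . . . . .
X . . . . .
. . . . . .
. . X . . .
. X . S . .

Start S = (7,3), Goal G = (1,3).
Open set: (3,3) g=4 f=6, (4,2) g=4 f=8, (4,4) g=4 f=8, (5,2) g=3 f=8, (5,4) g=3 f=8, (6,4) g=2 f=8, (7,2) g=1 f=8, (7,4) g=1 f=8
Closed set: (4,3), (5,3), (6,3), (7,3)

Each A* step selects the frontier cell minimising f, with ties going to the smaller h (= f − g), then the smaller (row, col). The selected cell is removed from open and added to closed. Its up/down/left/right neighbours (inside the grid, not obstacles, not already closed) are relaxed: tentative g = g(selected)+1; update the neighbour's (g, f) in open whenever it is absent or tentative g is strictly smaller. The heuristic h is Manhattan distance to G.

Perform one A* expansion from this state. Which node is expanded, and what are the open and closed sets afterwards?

expanded=(3,3); open=[(2,3) g=5 f=6, (3,2) g=5 f=8, (3,4) g=5 f=8, (4,2) g=4 f=8, (4,4) g=4 f=8, (5,2) g=3 f=8, (5,4) g=3 f=8, (6,4) g=2 f=8, (7,2) g=1 f=8, (7,4) g=1 f=8]; closed=[(3,3), (4,3), (5,3), (6,3), (7,3)]

step 1: expand (3,3) (f=6, h=2) → closed; open now [(2,3) g=5 f=6, (3,2) g=5 f=8, (3,4) g=5 f=8, (4,2) g=4 f=8, (4,4) g=4 f=8, (5,2) g=3 f=8, (5,4) g=3 f=8, (6,4) g=2 f=8, (7,2) g=1 f=8, (7,4) g=1 f=8]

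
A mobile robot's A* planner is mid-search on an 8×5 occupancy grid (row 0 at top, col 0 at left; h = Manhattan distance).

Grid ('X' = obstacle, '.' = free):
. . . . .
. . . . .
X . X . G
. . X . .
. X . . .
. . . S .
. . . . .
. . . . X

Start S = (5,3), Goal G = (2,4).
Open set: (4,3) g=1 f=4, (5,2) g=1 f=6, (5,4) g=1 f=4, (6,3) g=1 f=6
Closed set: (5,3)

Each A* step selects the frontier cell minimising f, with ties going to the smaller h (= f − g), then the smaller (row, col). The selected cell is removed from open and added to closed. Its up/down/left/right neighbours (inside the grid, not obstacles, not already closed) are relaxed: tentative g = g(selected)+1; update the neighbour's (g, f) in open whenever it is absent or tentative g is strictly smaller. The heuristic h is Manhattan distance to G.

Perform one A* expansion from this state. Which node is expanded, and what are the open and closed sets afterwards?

expanded=(4,3); open=[(3,3) g=2 f=4, (4,2) g=2 f=6, (4,4) g=2 f=4, (5,2) g=1 f=6, (5,4) g=1 f=4, (6,3) g=1 f=6]; closed=[(4,3), (5,3)]

step 1: expand (4,3) (f=4, h=3) → closed; open now [(3,3) g=2 f=4, (4,2) g=2 f=6, (4,4) g=2 f=4, (5,2) g=1 f=6, (5,4) g=1 f=4, (6,3) g=1 f=6]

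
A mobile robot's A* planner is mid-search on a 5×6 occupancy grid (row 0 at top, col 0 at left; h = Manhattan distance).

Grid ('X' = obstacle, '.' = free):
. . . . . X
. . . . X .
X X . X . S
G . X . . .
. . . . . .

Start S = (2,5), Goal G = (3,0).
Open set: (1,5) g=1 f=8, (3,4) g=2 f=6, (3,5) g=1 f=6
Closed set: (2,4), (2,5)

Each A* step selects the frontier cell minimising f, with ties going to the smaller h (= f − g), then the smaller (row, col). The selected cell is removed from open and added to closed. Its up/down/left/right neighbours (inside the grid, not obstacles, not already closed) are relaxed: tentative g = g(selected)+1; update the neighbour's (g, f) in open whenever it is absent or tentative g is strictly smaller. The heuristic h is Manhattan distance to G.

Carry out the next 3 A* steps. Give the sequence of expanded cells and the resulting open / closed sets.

order=[(3,4) → (3,3) → (3,5)]; open=[(1,5) g=1 f=8, (4,3) g=4 f=8, (4,4) g=3 f=8, (4,5) g=2 f=8]; closed=[(2,4), (2,5), (3,3), (3,4), (3,5)]

step 1: expand (3,4) (f=6, h=4) → closed; open now [(1,5) g=1 f=8, (3,3) g=3 f=6, (3,5) g=1 f=6, (4,4) g=3 f=8]
step 2: expand (3,3) (f=6, h=3) → closed; open now [(1,5) g=1 f=8, (3,5) g=1 f=6, (4,3) g=4 f=8, (4,4) g=3 f=8]
step 3: expand (3,5) (f=6, h=5) → closed; open now [(1,5) g=1 f=8, (4,3) g=4 f=8, (4,4) g=3 f=8, (4,5) g=2 f=8]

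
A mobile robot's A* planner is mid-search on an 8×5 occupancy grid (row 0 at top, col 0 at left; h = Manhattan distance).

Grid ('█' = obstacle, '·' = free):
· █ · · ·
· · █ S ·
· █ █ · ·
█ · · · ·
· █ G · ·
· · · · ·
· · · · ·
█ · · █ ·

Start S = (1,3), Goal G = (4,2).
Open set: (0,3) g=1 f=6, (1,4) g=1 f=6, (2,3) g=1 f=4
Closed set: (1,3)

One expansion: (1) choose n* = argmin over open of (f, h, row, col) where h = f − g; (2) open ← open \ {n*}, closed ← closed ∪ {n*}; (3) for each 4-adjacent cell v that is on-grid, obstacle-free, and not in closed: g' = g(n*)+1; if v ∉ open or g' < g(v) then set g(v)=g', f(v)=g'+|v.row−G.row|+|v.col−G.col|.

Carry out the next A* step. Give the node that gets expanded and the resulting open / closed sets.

step 1: expand (2,3) (f=4, h=3) → closed; open now [(0,3) g=1 f=6, (1,4) g=1 f=6, (2,4) g=2 f=6, (3,3) g=2 f=4]

expanded=(2,3); open=[(0,3) g=1 f=6, (1,4) g=1 f=6, (2,4) g=2 f=6, (3,3) g=2 f=4]; closed=[(1,3), (2,3)]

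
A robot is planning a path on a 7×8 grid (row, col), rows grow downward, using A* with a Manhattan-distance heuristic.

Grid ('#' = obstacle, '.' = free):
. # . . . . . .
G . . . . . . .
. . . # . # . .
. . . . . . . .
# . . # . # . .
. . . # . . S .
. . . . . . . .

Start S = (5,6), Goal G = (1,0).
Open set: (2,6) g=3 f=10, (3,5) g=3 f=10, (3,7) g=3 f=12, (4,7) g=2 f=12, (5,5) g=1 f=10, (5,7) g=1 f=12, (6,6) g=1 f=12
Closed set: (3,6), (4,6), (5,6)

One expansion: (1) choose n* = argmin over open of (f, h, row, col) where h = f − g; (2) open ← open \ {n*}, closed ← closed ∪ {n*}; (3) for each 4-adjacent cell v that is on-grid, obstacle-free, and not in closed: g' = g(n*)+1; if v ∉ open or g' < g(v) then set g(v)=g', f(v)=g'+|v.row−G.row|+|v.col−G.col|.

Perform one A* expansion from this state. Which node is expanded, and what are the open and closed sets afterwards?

step 1: expand (2,6) (f=10, h=7) → closed; open now [(1,6) g=4 f=10, (2,7) g=4 f=12, (3,5) g=3 f=10, (3,7) g=3 f=12, (4,7) g=2 f=12, (5,5) g=1 f=10, (5,7) g=1 f=12, (6,6) g=1 f=12]

expanded=(2,6); open=[(1,6) g=4 f=10, (2,7) g=4 f=12, (3,5) g=3 f=10, (3,7) g=3 f=12, (4,7) g=2 f=12, (5,5) g=1 f=10, (5,7) g=1 f=12, (6,6) g=1 f=12]; closed=[(2,6), (3,6), (4,6), (5,6)]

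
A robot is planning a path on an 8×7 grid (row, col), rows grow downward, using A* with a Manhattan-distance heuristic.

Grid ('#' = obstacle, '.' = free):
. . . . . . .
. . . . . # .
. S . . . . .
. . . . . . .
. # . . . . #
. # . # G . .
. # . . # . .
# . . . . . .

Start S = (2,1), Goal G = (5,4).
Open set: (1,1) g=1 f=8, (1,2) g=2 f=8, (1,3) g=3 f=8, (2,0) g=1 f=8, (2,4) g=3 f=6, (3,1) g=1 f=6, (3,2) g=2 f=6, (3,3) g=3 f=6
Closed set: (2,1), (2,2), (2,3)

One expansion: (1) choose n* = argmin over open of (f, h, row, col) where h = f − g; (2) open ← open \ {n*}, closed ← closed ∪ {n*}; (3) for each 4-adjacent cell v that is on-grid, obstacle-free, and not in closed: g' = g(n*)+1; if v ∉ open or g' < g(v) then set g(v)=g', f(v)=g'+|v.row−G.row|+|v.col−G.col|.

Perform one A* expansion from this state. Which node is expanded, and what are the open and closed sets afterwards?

expanded=(2,4); open=[(1,1) g=1 f=8, (1,2) g=2 f=8, (1,3) g=3 f=8, (1,4) g=4 f=8, (2,0) g=1 f=8, (2,5) g=4 f=8, (3,1) g=1 f=6, (3,2) g=2 f=6, (3,3) g=3 f=6, (3,4) g=4 f=6]; closed=[(2,1), (2,2), (2,3), (2,4)]

step 1: expand (2,4) (f=6, h=3) → closed; open now [(1,1) g=1 f=8, (1,2) g=2 f=8, (1,3) g=3 f=8, (1,4) g=4 f=8, (2,0) g=1 f=8, (2,5) g=4 f=8, (3,1) g=1 f=6, (3,2) g=2 f=6, (3,3) g=3 f=6, (3,4) g=4 f=6]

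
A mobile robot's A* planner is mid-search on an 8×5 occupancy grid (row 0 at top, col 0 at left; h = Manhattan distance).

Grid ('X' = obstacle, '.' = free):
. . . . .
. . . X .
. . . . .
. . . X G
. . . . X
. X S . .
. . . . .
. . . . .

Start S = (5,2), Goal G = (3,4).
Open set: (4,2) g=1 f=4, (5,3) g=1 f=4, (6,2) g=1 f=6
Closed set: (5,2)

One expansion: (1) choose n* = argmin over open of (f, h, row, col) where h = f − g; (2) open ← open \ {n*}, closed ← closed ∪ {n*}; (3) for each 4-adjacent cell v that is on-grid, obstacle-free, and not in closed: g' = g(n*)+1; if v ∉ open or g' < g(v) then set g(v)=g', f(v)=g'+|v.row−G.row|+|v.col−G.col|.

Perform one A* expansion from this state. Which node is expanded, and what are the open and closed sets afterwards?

step 1: expand (4,2) (f=4, h=3) → closed; open now [(3,2) g=2 f=4, (4,1) g=2 f=6, (4,3) g=2 f=4, (5,3) g=1 f=4, (6,2) g=1 f=6]

expanded=(4,2); open=[(3,2) g=2 f=4, (4,1) g=2 f=6, (4,3) g=2 f=4, (5,3) g=1 f=4, (6,2) g=1 f=6]; closed=[(4,2), (5,2)]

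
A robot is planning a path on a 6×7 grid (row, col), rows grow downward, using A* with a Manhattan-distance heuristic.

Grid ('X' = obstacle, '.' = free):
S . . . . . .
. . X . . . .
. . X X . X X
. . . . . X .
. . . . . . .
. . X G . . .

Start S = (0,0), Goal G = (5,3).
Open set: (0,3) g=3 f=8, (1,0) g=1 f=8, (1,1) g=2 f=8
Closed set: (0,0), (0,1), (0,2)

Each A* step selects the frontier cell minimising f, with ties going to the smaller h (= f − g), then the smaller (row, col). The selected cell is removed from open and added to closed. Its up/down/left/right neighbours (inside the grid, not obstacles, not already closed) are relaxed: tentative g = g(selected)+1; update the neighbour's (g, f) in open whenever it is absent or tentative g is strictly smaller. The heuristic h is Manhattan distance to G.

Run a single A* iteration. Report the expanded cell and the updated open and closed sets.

step 1: expand (0,3) (f=8, h=5) → closed; open now [(0,4) g=4 f=10, (1,0) g=1 f=8, (1,1) g=2 f=8, (1,3) g=4 f=8]

expanded=(0,3); open=[(0,4) g=4 f=10, (1,0) g=1 f=8, (1,1) g=2 f=8, (1,3) g=4 f=8]; closed=[(0,0), (0,1), (0,2), (0,3)]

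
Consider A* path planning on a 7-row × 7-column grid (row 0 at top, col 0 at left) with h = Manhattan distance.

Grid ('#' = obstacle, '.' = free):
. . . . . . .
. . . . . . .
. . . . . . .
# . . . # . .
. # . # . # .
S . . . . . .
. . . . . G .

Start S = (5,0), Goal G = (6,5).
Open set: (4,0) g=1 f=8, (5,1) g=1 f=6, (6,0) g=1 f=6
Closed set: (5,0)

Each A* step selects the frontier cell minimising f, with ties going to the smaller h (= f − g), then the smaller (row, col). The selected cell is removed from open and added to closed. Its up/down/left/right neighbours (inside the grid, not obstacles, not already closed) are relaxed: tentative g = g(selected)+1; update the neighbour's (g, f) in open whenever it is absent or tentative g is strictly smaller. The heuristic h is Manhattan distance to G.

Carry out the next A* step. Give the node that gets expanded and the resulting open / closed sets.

expanded=(5,1); open=[(4,0) g=1 f=8, (5,2) g=2 f=6, (6,0) g=1 f=6, (6,1) g=2 f=6]; closed=[(5,0), (5,1)]

step 1: expand (5,1) (f=6, h=5) → closed; open now [(4,0) g=1 f=8, (5,2) g=2 f=6, (6,0) g=1 f=6, (6,1) g=2 f=6]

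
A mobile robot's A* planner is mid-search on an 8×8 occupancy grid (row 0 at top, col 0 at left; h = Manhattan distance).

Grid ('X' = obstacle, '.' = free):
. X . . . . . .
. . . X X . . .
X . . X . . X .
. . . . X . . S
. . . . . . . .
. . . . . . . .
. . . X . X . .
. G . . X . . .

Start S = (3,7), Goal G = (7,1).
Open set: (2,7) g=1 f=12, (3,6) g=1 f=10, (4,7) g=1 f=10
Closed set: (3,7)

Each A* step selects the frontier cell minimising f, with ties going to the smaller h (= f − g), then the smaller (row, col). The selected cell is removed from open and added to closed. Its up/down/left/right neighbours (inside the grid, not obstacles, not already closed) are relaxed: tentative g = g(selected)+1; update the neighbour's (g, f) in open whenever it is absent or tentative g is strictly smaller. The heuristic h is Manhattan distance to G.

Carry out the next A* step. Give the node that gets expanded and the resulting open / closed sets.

expanded=(3,6); open=[(2,7) g=1 f=12, (3,5) g=2 f=10, (4,6) g=2 f=10, (4,7) g=1 f=10]; closed=[(3,6), (3,7)]

step 1: expand (3,6) (f=10, h=9) → closed; open now [(2,7) g=1 f=12, (3,5) g=2 f=10, (4,6) g=2 f=10, (4,7) g=1 f=10]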